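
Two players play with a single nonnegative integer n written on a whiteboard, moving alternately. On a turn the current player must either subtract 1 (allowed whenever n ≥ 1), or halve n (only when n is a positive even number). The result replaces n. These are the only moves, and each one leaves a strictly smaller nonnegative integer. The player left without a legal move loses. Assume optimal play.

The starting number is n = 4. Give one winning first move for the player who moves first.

Move to 2.

Classify positions by backward induction: terminal positions (no move available) are L. From any other position, the mover wins iff some move reaches an L.
n=0: no move → L
n=1: can move to 0, which is L ⇒ W
n=2: the only move is to 1(W), a W ⇒ L
n=3: can move to 2, which is L ⇒ W
n=4: can move to 2, which is L ⇒ W
From 4, the L positions reachable in one move are: 2.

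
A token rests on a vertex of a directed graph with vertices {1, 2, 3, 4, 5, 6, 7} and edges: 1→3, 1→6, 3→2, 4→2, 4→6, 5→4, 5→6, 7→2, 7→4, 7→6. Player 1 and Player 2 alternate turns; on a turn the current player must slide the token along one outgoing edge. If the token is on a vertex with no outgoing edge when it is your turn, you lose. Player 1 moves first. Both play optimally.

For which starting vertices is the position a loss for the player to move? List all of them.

2, 6

Classify positions by backward induction: terminal positions (no move available) are L. From any other position, the mover wins iff some move reaches an L.
Every edge goes from a vertex to one that appears earlier in the order 2, 6, 4, 7, 5, 3, 1, so processing vertices in that order labels each vertex after all of its successors.
2: no outgoing edge → L
6: no outgoing edge → L
4: →6(L), so W
7: →6(L), so W
5: →6(L), so W
3: →2(L), so W
1: →6(L), so W
The losing starting vertices are exactly the entries labelled L in this table (2 of them).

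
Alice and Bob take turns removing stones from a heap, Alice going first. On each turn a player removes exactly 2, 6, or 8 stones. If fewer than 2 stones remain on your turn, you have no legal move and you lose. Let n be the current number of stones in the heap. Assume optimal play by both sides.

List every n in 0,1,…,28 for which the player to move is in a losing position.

Label each position W (a win for the player to move) or L (a loss). A position with no legal move is L; any other position is W exactly when some move reaches an L, and L when every move reaches a W.
n=0: no move → L
n=1: no move → L
n=2: →0(L), so W
n=3: →1(L), so W
n=4: →2(W) only, which is W, so L
n=5: →3(W) only, which is W, so L
n=6: →4(L), so W
n=7: →5(L), so W
n=8: →0(L), so W
n=9: →1(L), so W
n=10: →4(L), so W
n=11: →5(L), so W
n=12: →4(L), so W
n=13: →5(L), so W
n=14: →12(W), 8(W), 6(W) — all W, so L
n=15: →13(W), 9(W), 7(W) — all W, so L
n=16: →14(L), so W
n=17: →15(L), so W
n=18: →16(W), 12(W), 10(W) — all W, so L
n=19: →17(W), 13(W), 11(W) — all W, so L
n=20: →18(L), so W
n=21: →19(L), so W
n=22: →14(L), so W
n=23: →15(L), so W
n=24: →18(L), so W
n=25: →19(L), so W
n=26: →18(L), so W
n=27: →19(L), so W
n=28: →26(W), 22(W), 20(W) — all W, so L
The losing starting values of n are exactly the entries labelled L in this table (9 of them).

0, 1, 4, 5, 14, 15, 18, 19, 28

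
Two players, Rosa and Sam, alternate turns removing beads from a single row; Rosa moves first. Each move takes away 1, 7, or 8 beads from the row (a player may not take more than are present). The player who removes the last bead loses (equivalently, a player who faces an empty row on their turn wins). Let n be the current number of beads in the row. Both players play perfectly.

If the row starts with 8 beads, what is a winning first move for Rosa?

Label each position W (a win for the player to move) or L (a loss). A position with no legal move is W; any other position is W exactly when some move reaches an L, and L when every move reaches a W.
n=0: no move; the opponent has just taken the last bead and therefore loses → W
n=1: the only move is to 0(W), a W ⇒ L
n=2: can move to 1, which is L ⇒ W
n=3: the only move is to 2(W), a W ⇒ L
n=4: can move to 3, which is L ⇒ W
n=5: the only move is to 4(W), a W ⇒ L
n=6: can move to 5, which is L ⇒ W
n=7: moves to 6(W), 0(W); every one is W ⇒ L
n=8: can move to 7, which is L ⇒ W
From 8, the L positions reachable in one move are: 7, 1. Any move reaching one of these is winning.

Remove 1, leaving 7.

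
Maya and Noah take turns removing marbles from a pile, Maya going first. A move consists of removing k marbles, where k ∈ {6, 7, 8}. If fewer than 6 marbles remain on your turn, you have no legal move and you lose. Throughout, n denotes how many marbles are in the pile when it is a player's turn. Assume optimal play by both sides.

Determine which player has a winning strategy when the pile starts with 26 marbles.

Maya wins.

Label each position W (a win for the player to move) or L (a loss). A position with no legal move is L; any other position is W exactly when some move reaches an L, and L when every move reaches a W.
n=0: no move → L
n=1: no move → L
n=2: no move → L
n=3: no move → L
n=4: no move → L
n=5: no move → L
n=6: W (go to 0, an L position)
n=7: W (go to 1, an L position)
n=8: W (go to 2, an L position)
n=9: W (go to 3, an L position)
n=10: W (go to 4, an L position)
n=11: W (go to 5, an L position)
n=12: W (go to 5, an L position)
n=13: W (go to 5, an L position)
n=14: L (options 8(W), 7(W), 6(W) are all W)
n=15: L (options 9(W), 8(W), 7(W) are all W)
n=16: L (options 10(W), 9(W), 8(W) are all W)
n=17: L (options 11(W), 10(W), 9(W) are all W)
n=18: L (options 12(W), 11(W), 10(W) are all W)
n=19: L (options 13(W), 12(W), 11(W) are all W)
n=20: W (go to 14, an L position)
n=21: W (go to 15, an L position)
n=22: W (go to 16, an L position)
n=23: W (go to 17, an L position)
n=24: W (go to 18, an L position)
n=25: W (go to 19, an L position)
n=26: W (go to 19, an L position)
From 26 Maya can remove 7, leaving 19, reaching an L position.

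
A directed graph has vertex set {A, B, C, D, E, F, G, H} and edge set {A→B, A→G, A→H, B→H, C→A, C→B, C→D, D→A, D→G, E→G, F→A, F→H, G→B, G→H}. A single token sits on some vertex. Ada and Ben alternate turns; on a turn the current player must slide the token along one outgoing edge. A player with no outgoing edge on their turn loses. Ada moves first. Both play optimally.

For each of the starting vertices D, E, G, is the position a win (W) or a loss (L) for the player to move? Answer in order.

D: L, E: L, G: W

Use the standard recursion: the mover loses at a terminal position; elsewhere, the mover wins exactly when some move hands the opponent an L position.
Every edge goes from a vertex to one that appears earlier in the order H, B, G, A, D, C, F, E, so processing vertices in that order labels each vertex after all of its successors.
H: no outgoing edge → L
B: can move to H, which is L ⇒ W
G: can move to H, which is L ⇒ W
A: can move to H, which is L ⇒ W
D: moves to A(W), G(W); every one is W ⇒ L
C: can move to D, which is L ⇒ W
F: can move to H, which is L ⇒ W
E: the only move is to G(W), a W ⇒ L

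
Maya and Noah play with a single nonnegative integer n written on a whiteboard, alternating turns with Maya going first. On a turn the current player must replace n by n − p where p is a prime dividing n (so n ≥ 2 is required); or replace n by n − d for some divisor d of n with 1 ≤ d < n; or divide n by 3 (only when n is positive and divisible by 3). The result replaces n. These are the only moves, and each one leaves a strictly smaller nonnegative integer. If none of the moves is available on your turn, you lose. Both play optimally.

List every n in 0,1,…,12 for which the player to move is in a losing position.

0, 1, 4, 9

Compute win/loss labels from the base case upward. A position with no move is L. Any other position is W if it can reach an L in one move, else L.
n=0: no move → L
n=1: no move → L
n=2: W (go to 0, an L position)
n=3: W (go to 0, an L position)
n=4: L (options 2(W), 3(W) are all W)
n=5: W (go to 0, an L position)
n=6: W (go to 4, an L position)
n=7: W (go to 0, an L position)
n=8: W (go to 4, an L position)
n=9: L (options 3(W), 6(W), 8(W) are all W)
n=10: W (go to 9, an L position)
n=11: W (go to 0, an L position)
n=12: W (go to 4, an L position)
The losing starting values of n are exactly the entries labelled L in this table (4 of them).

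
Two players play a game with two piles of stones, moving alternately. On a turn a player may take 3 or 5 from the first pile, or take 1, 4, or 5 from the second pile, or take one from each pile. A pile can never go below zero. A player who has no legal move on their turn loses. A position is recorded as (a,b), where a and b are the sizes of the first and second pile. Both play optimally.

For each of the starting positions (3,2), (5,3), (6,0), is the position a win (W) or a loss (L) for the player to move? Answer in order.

(3,2): W, (5,3): L, (6,0): W

Work bottom-up. With no move the player to move loses. Otherwise the position is W if at least one move leads to an L position for the opponent, and L if every move leads to a W.
No move ever increases a pile, so every position that can arise here has a ≤ 6 and b ≤ 3; it is enough to label the cells with 0 ≤ a ≤ 6 and 0 ≤ b ≤ 3.
Every move lowers a or b (never raises either), so fill the grid row by row in increasing a, and left to right within a row: each cell's successors are then already labelled.
      b=0  b=1  b=2  b=3
a=0:    L    W    L    W
a=1:    L    W    L    W
a=2:    L    W    L    W
a=3:    W    W    W    W
a=4:    W    L    W    L
a=5:    W    L    W    L
a=6:    W    L    W    L
Cells with no legal move (terminal, hence L): (0,0), (1,0), (2,0).
The remaining L cells, each justified by listing all of its moves:
(0,2): →(0,1)(W) only, which is W, so L
(1,2): →(1,1)(W), (0,1)(W) — all W, so L
(2,2): →(2,1)(W), (1,1)(W) — all W, so L
(4,1): →(1,1)(W), (4,0)(W), (3,0)(W) — all W, so L
(4,3): →(1,3)(W), (4,2)(W), (3,2)(W) — all W, so L
(5,1): →(2,1)(W), (0,1)(W), (5,0)(W), (4,0)(W) — all W, so L
(5,3): →(2,3)(W), (0,3)(W), (5,2)(W), (4,2)(W) — all W, so L
(6,1): →(3,1)(W), (1,1)(W), (6,0)(W), (5,0)(W) — all W, so L
(6,3): →(3,3)(W), (1,3)(W), (6,2)(W), (5,2)(W) — all W, so L
Every other cell has at least one move into one of the L cells above, so it is W.
(3,2): the move to (0,2) reaches an L cell, so W
(5,3): one of the L cells justified above, so L
(6,0): the move to (1,0) reaches an L cell, so W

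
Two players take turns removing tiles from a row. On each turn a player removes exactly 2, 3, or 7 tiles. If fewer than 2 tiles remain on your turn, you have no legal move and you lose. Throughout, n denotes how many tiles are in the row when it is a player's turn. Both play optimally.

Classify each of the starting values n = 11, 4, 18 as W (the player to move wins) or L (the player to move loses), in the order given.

Compute win/loss labels from the base case upward. A position with no move is L. Any other position is W if it can reach an L in one move, else L.
n=0: no move → L
n=1: no move → L
n=2: reaches L-position 0 → W
n=3: reaches L-position 1 → W
n=4: reaches L-position 1 → W
n=5: only reaches 3(W), 2(W), all W → L
n=6: only reaches 4(W), 3(W), all W → L
n=7: reaches L-position 5 → W
n=8: reaches L-position 6 → W
n=9: reaches L-position 6 → W
n=10: only reaches 8(W), 7(W), 3(W), all W → L
n=11: only reaches 9(W), 8(W), 4(W), all W → L
n=12: reaches L-position 10 → W
n=13: reaches L-position 11 → W
n=14: reaches L-position 11 → W
n=15: only reaches 13(W), 12(W), 8(W), all W → L
n=16: only reaches 14(W), 13(W), 9(W), all W → L
n=17: reaches L-position 15 → W
n=18: reaches L-position 16 → W

11: L, 4: W, 18: W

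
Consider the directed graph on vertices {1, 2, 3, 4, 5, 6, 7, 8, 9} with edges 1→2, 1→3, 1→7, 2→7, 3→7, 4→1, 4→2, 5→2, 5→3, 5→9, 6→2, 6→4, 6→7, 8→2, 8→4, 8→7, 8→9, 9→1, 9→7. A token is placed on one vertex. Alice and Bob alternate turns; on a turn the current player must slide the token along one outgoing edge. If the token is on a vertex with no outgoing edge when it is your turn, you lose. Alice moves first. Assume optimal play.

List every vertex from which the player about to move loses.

4, 5, 7

Classify positions by backward induction: terminal positions (no move available) are L. From any other position, the mover wins iff some move reaches an L.
Every edge goes from a vertex to one that appears earlier in the order 7, 3, 2, 1, 4, 6, 9, 8, 5, so processing vertices in that order labels each vertex after all of its successors.
7: no outgoing edge → L
3: reaches L-position 7 → W
2: reaches L-position 7 → W
1: reaches L-position 7 → W
4: only reaches 1(W), 2(W), all W → L
6: reaches L-position 4 → W
9: reaches L-position 7 → W
8: reaches L-position 4 → W
5: only reaches 9(W), 2(W), 3(W), all W → L
Reading off the rows marked L gives the requested list; there are 3 such vertices.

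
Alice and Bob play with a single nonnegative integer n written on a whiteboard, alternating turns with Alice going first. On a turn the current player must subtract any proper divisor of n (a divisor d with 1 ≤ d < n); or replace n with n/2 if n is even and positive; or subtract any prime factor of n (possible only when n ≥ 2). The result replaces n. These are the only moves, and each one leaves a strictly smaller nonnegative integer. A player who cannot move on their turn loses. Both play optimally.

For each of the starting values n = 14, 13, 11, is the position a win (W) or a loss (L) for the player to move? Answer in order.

14: L, 13: W, 11: W

Build the W/L table. Terminal = L. A non-terminal position is W if it has a move to some L; otherwise it is L.
n=0: no move → L
n=1: no move → L
n=2: can move to 0, which is L ⇒ W
n=3: can move to 0, which is L ⇒ W
n=4: moves to 2(W), 3(W); every one is W ⇒ L
n=5: can move to 0, which is L ⇒ W
n=6: can move to 4, which is L ⇒ W
n=7: can move to 0, which is L ⇒ W
n=8: can move to 4, which is L ⇒ W
n=9: moves to 6(W), 8(W); every one is W ⇒ L
n=10: can move to 9, which is L ⇒ W
n=11: can move to 0, which is L ⇒ W
n=12: can move to 9, which is L ⇒ W
n=13: can move to 0, which is L ⇒ W
n=14: moves to 7(W), 12(W), 13(W); every one is W ⇒ L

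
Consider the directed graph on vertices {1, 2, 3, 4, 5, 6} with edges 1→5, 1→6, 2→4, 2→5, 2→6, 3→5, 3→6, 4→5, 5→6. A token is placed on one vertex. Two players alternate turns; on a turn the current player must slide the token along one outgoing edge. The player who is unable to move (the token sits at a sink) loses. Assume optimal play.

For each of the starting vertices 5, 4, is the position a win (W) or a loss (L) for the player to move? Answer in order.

5: W, 4: L

Use the standard recursion: the mover loses at a terminal position; elsewhere, the mover wins exactly when some move hands the opponent an L position.
Every edge goes from a vertex to one that appears earlier in the order 6, 5, 4, 2, 1, 3, so processing vertices in that order labels each vertex after all of its successors.
6: no outgoing edge → L
5: reaches L-position 6 → W
4: only reaches 5(W), which is W → L
2: reaches L-position 4 → W
1: reaches L-position 6 → W
3: reaches L-position 6 → W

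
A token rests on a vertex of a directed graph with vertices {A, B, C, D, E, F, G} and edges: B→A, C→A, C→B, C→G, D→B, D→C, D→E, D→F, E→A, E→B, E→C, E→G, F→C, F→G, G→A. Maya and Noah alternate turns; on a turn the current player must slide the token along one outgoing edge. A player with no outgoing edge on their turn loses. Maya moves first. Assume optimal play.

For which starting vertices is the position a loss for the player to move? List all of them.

Build the W/L table. Terminal = L. A non-terminal position is W if it has a move to some L; otherwise it is L.
Every edge goes from a vertex to one that appears earlier in the order A, G, B, C, E, F, D, so processing vertices in that order labels each vertex after all of its successors.
A: no outgoing edge → L
G: W (go to A, an L position)
B: W (go to A, an L position)
C: W (go to A, an L position)
E: W (go to A, an L position)
F: L (options C(W), G(W) are all W)
D: W (go to F, an L position)
Reading off the rows marked L gives the requested list; there are 2 such vertices.

A, F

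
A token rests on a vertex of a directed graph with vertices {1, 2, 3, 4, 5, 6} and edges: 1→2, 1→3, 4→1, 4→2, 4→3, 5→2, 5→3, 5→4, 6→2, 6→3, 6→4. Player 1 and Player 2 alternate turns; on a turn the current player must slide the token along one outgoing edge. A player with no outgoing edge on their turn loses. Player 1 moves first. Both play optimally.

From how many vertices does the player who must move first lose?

2

Work bottom-up. With no move the player to move loses. Otherwise the position is W if at least one move leads to an L position for the opponent, and L if every move leads to a W.
Every edge goes from a vertex to one that appears earlier in the order 2, 3, 1, 4, 6, 5, so processing vertices in that order labels each vertex after all of its successors.
2: no outgoing edge → L
3: no outgoing edge → L
1: can move to 3, which is L ⇒ W
4: can move to 3, which is L ⇒ W
6: can move to 3, which is L ⇒ W
5: can move to 3, which is L ⇒ W
The L vertices are 2, 3; that is 2 in all.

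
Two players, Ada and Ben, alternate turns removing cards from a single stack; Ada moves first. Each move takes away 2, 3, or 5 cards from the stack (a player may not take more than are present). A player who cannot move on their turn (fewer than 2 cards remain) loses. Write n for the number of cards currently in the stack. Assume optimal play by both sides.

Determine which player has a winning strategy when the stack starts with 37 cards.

Ada wins.

Use the standard recursion: the mover loses at a terminal position; elsewhere, the mover wins exactly when some move hands the opponent an L position.
n=0: no move → L
n=1: no move → L
n=2: →0(L), so W
n=3: →1(L), so W
n=4: →1(L), so W
n=5: →0(L), so W
n=6: →1(L), so W
n=7: →5(W), 4(W), 2(W) — all W, so L
n=8: →6(W), 5(W), 3(W) — all W, so L
n=9: →7(L), so W
n=10: →8(L), so W
n=11: →8(L), so W
n=12: →7(L), so W
n=13: →8(L), so W
n=14: →12(W), 11(W), 9(W) — all W, so L
n=15: →13(W), 12(W), 10(W) — all W, so L
n=16: →14(L), so W
n=17: →15(L), so W
n=18: →15(L), so W
n=19: →14(L), so W
n=20: →15(L), so W
n=21: →19(W), 18(W), 16(W) — all W, so L
n=22: →20(W), 19(W), 17(W) — all W, so L
n=23: →21(L), so W
n=24: →22(L), so W
n=25: →22(L), so W
n=26: →21(L), so W
n=27: →22(L), so W
n=28: →26(W), 25(W), 23(W) — all W, so L
n=29: →27(W), 26(W), 24(W) — all W, so L
n=30: →28(L), so W
n=31: →29(L), so W
n=32: →29(L), so W
n=33: →28(L), so W
n=34: →29(L), so W
n=35: →33(W), 32(W), 30(W) — all W, so L
n=36: →34(W), 33(W), 31(W) — all W, so L
n=37: →35(L), so W
From 37 Ada can remove 2, leaving 35, reaching an L position.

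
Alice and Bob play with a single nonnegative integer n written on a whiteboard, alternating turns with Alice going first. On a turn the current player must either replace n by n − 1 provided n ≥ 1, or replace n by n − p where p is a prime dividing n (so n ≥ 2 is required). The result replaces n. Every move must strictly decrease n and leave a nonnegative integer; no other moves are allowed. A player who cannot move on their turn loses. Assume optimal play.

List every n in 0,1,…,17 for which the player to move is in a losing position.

0, 4, 8, 12, 16

Work bottom-up. With no move the player to move loses. Otherwise the position is W if at least one move leads to an L position for the opponent, and L if every move leads to a W.
n=0: no move → L
n=1: W (go to 0, an L position)
n=2: W (go to 0, an L position)
n=3: W (go to 0, an L position)
n=4: L (options 2(W), 3(W) are all W)
n=5: W (go to 0, an L position)
n=6: W (go to 4, an L position)
n=7: W (go to 0, an L position)
n=8: L (options 6(W), 7(W) are all W)
n=9: W (go to 8, an L position)
n=10: W (go to 8, an L position)
n=11: W (go to 0, an L position)
n=12: L (options 9(W), 10(W), 11(W) are all W)
n=13: W (go to 0, an L position)
n=14: W (go to 12, an L position)
n=15: W (go to 12, an L position)
n=16: L (options 14(W), 15(W) are all W)
n=17: W (go to 0, an L position)
Reading off the rows marked L gives the requested list; there are 5 such values of n.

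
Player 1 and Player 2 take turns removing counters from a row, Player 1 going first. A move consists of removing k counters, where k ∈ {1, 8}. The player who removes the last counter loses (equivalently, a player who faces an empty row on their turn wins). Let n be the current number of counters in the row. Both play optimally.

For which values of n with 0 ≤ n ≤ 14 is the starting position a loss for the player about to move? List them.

Use the standard recursion: the mover wins at a terminal position; elsewhere, the mover wins exactly when some move hands the opponent an L position.
n=0: no move; the opponent has just taken the last counter and therefore loses → W
n=1: L (sole option 0(W) is W)
n=2: W (go to 1, an L position)
n=3: L (sole option 2(W) is W)
n=4: W (go to 3, an L position)
n=5: L (sole option 4(W) is W)
n=6: W (go to 5, an L position)
n=7: L (sole option 6(W) is W)
n=8: W (go to 7, an L position)
n=9: W (go to 1, an L position)
n=10: L (options 9(W), 2(W) are all W)
n=11: W (go to 10, an L position)
n=12: L (options 11(W), 4(W) are all W)
n=13: W (go to 12, an L position)
n=14: L (options 13(W), 6(W) are all W)
The losing starting values of n are exactly the entries labelled L in this table (7 of them).

1, 3, 5, 7, 10, 12, 14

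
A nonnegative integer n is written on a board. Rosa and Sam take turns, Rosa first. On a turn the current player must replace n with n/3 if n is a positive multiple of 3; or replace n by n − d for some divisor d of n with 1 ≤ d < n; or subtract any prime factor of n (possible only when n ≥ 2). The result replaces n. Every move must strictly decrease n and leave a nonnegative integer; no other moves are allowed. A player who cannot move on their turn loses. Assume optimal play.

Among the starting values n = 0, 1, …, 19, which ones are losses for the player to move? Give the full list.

0, 1, 4, 9, 14

Use the standard recursion: the mover loses at a terminal position; elsewhere, the mover wins exactly when some move hands the opponent an L position.
n=0: no move → L
n=1: no move → L
n=2: can move to 0, which is L ⇒ W
n=3: can move to 0, which is L ⇒ W
n=4: moves to 2(W), 3(W); every one is W ⇒ L
n=5: can move to 0, which is L ⇒ W
n=6: can move to 4, which is L ⇒ W
n=7: can move to 0, which is L ⇒ W
n=8: can move to 4, which is L ⇒ W
n=9: moves to 3(W), 6(W), 8(W); every one is W ⇒ L
n=10: can move to 9, which is L ⇒ W
n=11: can move to 0, which is L ⇒ W
n=12: can move to 4, which is L ⇒ W
n=13: can move to 0, which is L ⇒ W
n=14: moves to 7(W), 12(W), 13(W); every one is W ⇒ L
n=15: can move to 14, which is L ⇒ W
n=16: can move to 14, which is L ⇒ W
n=17: can move to 0, which is L ⇒ W
n=18: can move to 9, which is L ⇒ W
n=19: can move to 0, which is L ⇒ W
Reading off the rows marked L gives the requested list; there are 5 such values of n.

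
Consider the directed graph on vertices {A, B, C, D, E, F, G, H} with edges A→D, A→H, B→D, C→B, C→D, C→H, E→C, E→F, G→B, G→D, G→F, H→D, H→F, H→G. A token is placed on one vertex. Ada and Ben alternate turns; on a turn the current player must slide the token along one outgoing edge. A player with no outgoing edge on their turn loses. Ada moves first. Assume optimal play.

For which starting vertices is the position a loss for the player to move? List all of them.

Work bottom-up. With no move the player to move loses. Otherwise the position is W if at least one move leads to an L position for the opponent, and L if every move leads to a W.
Every edge goes from a vertex to one that appears earlier in the order D, F, B, G, H, C, A, E, so processing vertices in that order labels each vertex after all of its successors.
D: no outgoing edge → L
F: no outgoing edge → L
B: W (go to D, an L position)
G: W (go to F, an L position)
H: W (go to F, an L position)
C: W (go to D, an L position)
A: W (go to D, an L position)
E: W (go to F, an L position)
Reading off the rows marked L gives the requested list; there are 2 such vertices.

D, F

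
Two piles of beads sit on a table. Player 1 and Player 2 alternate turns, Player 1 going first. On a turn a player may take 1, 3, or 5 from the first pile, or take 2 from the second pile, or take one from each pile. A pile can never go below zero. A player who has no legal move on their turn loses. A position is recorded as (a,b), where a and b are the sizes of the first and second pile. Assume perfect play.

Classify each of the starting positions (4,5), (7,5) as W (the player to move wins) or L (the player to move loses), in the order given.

(4,5): L, (7,5): W

Positions with no move are L. A position that does have a move is losing for the player to move precisely when every available move leads to a winning position for the opponent. Fill in the labels:
No move ever increases a pile, so every position that can arise here has a ≤ 7 and b ≤ 5; it is enough to label the cells with 0 ≤ a ≤ 7 and 0 ≤ b ≤ 5.
Every move lowers a or b (never raises either), so fill the grid row by row in increasing a, and left to right within a row: each cell's successors are then already labelled.
      b=0  b=1  b=2  b=3  b=4  b=5
a=0:    L    L    W    W    L    L
a=1:    W    W    W    L    W    W
a=2:    L    L    W    W    W    L
a=3:    W    W    W    L    W    W
a=4:    L    L    W    W    W    L
a=5:    W    W    W    L    W    W
a=6:    L    L    W    W    W    L
a=7:    W    W    W    L    L    W
Cells with no legal move (terminal, hence L): (0,0), (0,1).
The remaining L cells, each justified by listing all of its moves:
(0,4): only reaches (0,2)(W), which is W → L
(0,5): only reaches (0,3)(W), which is W → L
(1,3): only reaches (0,3)(W), (1,1)(W), (0,2)(W), all W → L
(2,0): only reaches (1,0)(W), which is W → L
(2,1): only reaches (1,1)(W), (1,0)(W), all W → L
(2,5): only reaches (1,5)(W), (2,3)(W), (1,4)(W), all W → L
(3,3): only reaches (2,3)(W), (0,3)(W), (3,1)(W), (2,2)(W), all W → L
(4,0): only reaches (3,0)(W), (1,0)(W), all W → L
(4,1): only reaches (3,1)(W), (1,1)(W), (3,0)(W), all W → L
(4,5): only reaches (3,5)(W), (1,5)(W), (4,3)(W), (3,4)(W), all W → L
(5,3): only reaches (4,3)(W), (2,3)(W), (0,3)(W), (5,1)(W), (4,2)(W), all W → L
(6,0): only reaches (5,0)(W), (3,0)(W), (1,0)(W), all W → L
(6,1): only reaches (5,1)(W), (3,1)(W), (1,1)(W), (5,0)(W), all W → L
(6,5): only reaches (5,5)(W), (3,5)(W), (1,5)(W), (6,3)(W), (5,4)(W), all W → L
(7,3): only reaches (6,3)(W), (4,3)(W), (2,3)(W), (7,1)(W), (6,2)(W), all W → L
(7,4): only reaches (6,4)(W), (4,4)(W), (2,4)(W), (7,2)(W), (6,3)(W), all W → L
Every other cell has at least one move into one of the L cells above, so it is W.
(4,5): one of the L cells justified above, so L
(7,5): the move to (6,5) reaches an L cell, so W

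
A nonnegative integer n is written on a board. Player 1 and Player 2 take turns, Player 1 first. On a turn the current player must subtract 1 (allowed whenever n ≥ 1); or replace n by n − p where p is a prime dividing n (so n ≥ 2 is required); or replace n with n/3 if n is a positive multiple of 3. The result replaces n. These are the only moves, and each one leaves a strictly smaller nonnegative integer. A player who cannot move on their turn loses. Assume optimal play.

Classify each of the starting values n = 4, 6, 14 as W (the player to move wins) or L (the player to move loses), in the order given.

Label each position W (a win for the player to move) or L (a loss). A position with no legal move is L; any other position is W exactly when some move reaches an L, and L when every move reaches a W.
n=0: no move → L
n=1: →0(L), so W
n=2: →0(L), so W
n=3: →0(L), so W
n=4: →2(W), 3(W) — all W, so L
n=5: →0(L), so W
n=6: →4(L), so W
n=7: →0(L), so W
n=8: →6(W), 7(W) — all W, so L
n=9: →8(L), so W
n=10: →8(L), so W
n=11: →0(L), so W
n=12: →4(L), so W
n=13: →0(L), so W
n=14: →7(W), 12(W), 13(W) — all W, so L

4: L, 6: W, 14: L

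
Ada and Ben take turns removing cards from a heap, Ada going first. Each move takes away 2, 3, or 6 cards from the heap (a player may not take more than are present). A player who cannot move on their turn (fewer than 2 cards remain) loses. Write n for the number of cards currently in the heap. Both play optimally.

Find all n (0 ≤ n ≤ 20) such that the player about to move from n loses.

0, 1, 5, 9, 10, 14, 18, 19

Classify positions by backward induction: terminal positions (no move available) are L. From any other position, the mover wins iff some move reaches an L.
n=0: no move → L
n=1: no move → L
n=2: →0(L), so W
n=3: →1(L), so W
n=4: →1(L), so W
n=5: →3(W), 2(W) — all W, so L
n=6: →0(L), so W
n=7: →5(L), so W
n=8: →5(L), so W
n=9: →7(W), 6(W), 3(W) — all W, so L
n=10: →8(W), 7(W), 4(W) — all W, so L
n=11: →9(L), so W
n=12: →10(L), so W
n=13: →10(L), so W
n=14: →12(W), 11(W), 8(W) — all W, so L
n=15: →9(L), so W
n=16: →14(L), so W
n=17: →14(L), so W
n=18: →16(W), 15(W), 12(W) — all W, so L
n=19: →17(W), 16(W), 13(W) — all W, so L
n=20: →18(L), so W
Reading off the rows marked L gives the requested list; there are 8 such values of n.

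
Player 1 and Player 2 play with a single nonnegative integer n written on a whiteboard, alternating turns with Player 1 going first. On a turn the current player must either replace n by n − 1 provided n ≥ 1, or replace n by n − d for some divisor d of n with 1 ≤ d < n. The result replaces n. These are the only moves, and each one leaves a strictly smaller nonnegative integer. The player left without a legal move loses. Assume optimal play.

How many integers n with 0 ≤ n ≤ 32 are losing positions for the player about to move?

Label each position W (a win for the player to move) or L (a loss). A position with no legal move is L; any other position is W exactly when some move reaches an L, and L when every move reaches a W.
n=0: no move → L
n=1: reaches L-position 0 → W
n=2: only reaches 1(W), which is W → L
n=3: reaches L-position 2 → W
n=4: reaches L-position 2 → W
n=5: only reaches 4(W), which is W → L
n=6: reaches L-position 5 → W
n=7: only reaches 6(W), which is W → L
n=8: reaches L-position 7 → W
n=9: only reaches 6(W), 8(W), all W → L
n=10: reaches L-position 5 → W
n=11: only reaches 10(W), which is W → L
n=12: reaches L-position 9 → W
n=13: only reaches 12(W), which is W → L
n=14: reaches L-position 7 → W
n=15: only reaches 10(W), 12(W), 14(W), all W → L
n=16: reaches L-position 15 → W
n=17: only reaches 16(W), which is W → L
n=18: reaches L-position 9 → W
n=19: only reaches 18(W), which is W → L
n=20: reaches L-position 15 → W
n=21: only reaches 14(W), 18(W), 20(W), all W → L
n=22: reaches L-position 11 → W
n=23: only reaches 22(W), which is W → L
n=24: reaches L-position 21 → W
n=25: only reaches 20(W), 24(W), all W → L
n=26: reaches L-position 13 → W
n=27: only reaches 18(W), 24(W), 26(W), all W → L
n=28: reaches L-position 21 → W
n=29: only reaches 28(W), which is W → L
n=30: reaches L-position 15 → W
n=31: only reaches 30(W), which is W → L
n=32: reaches L-position 31 → W
L entries with 0 ≤ n ≤ 32: n = 0, 2, 5, 7, 9, 11, 13, 15, 17, 19, 21, 23, 25, 27, 29, 31; that makes 16.

16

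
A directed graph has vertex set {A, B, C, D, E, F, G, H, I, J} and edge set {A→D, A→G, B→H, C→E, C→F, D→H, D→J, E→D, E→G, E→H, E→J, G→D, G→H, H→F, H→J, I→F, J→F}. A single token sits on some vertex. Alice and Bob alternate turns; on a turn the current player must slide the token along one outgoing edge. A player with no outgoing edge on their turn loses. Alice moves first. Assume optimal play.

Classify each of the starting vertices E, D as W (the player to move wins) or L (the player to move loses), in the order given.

E: W, D: L

Classify positions by backward induction: terminal positions (no move available) are L. From any other position, the mover wins iff some move reaches an L.
Every edge goes from a vertex to one that appears earlier in the order F, J, H, B, D, I, G, E, C, A, so processing vertices in that order labels each vertex after all of its successors.
F: no outgoing edge → L
J: →F(L), so W
H: →F(L), so W
B: →H(W) only, which is W, so L
D: →H(W), J(W) — all W, so L
I: →F(L), so W
G: →D(L), so W
E: →D(L), so W
C: →F(L), so W
A: →D(L), so W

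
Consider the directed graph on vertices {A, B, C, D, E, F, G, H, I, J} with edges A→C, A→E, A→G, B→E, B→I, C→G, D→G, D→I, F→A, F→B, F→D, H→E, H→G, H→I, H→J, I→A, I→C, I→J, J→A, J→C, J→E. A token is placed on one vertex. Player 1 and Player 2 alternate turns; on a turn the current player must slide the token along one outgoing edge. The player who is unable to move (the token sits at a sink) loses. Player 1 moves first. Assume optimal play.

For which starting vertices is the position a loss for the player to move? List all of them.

Build the W/L table. Terminal = L. A non-terminal position is W if it has a move to some L; otherwise it is L.
Every edge goes from a vertex to one that appears earlier in the order G, E, C, A, J, I, D, B, H, F, so processing vertices in that order labels each vertex after all of its successors.
G: no outgoing edge → L
E: no outgoing edge → L
C: can move to G, which is L ⇒ W
A: can move to E, which is L ⇒ W
J: can move to E, which is L ⇒ W
I: moves to J(W), A(W), C(W); every one is W ⇒ L
D: can move to I, which is L ⇒ W
B: can move to I, which is L ⇒ W
H: can move to I, which is L ⇒ W
F: moves to B(W), D(W), A(W); every one is W ⇒ L
The losing starting vertices are exactly the entries labelled L in this table (4 of them).

E, F, G, I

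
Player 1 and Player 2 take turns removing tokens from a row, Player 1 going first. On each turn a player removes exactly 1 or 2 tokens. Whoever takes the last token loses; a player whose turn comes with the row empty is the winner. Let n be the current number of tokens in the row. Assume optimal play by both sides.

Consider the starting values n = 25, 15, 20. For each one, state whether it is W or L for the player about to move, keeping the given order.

Use the standard recursion: the mover wins at a terminal position; elsewhere, the mover wins exactly when some move hands the opponent an L position.
n=0: no move; the opponent has just taken the last token and therefore loses → W
n=1: only reaches 0(W), which is W → L
n=2: reaches L-position 1 → W
n=3: reaches L-position 1 → W
n=4: only reaches 3(W), 2(W), all W → L
n=5: reaches L-position 4 → W
n=6: reaches L-position 4 → W
n=7: only reaches 6(W), 5(W), all W → L
n=8: reaches L-position 7 → W
n=9: reaches L-position 7 → W
n=10: only reaches 9(W), 8(W), all W → L
n=11: reaches L-position 10 → W
n=12: reaches L-position 10 → W
n=13: only reaches 12(W), 11(W), all W → L
n=14: reaches L-position 13 → W
n=15: reaches L-position 13 → W
n=16: only reaches 15(W), 14(W), all W → L
n=17: reaches L-position 16 → W
n=18: reaches L-position 16 → W
n=19: only reaches 18(W), 17(W), all W → L
n=20: reaches L-position 19 → W
n=21: reaches L-position 19 → W
n=22: only reaches 21(W), 20(W), all W → L
n=23: reaches L-position 22 → W
n=24: reaches L-position 22 → W
n=25: only reaches 24(W), 23(W), all W → L

25: L, 15: W, 20: W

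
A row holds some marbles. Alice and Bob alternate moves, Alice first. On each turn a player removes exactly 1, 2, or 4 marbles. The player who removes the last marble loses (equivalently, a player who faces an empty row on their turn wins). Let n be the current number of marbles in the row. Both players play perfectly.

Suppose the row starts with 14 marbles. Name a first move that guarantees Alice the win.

Remove 1, leaving 13.

Build the W/L table. Terminal = W. A non-terminal position is W if it has a move to some L; otherwise it is L.
n=0: no move; the opponent has just taken the last marble and therefore loses → W
n=1: the only move is to 0(W), a W ⇒ L
n=2: can move to 1, which is L ⇒ W
n=3: can move to 1, which is L ⇒ W
n=4: moves to 3(W), 2(W), 0(W); every one is W ⇒ L
n=5: can move to 4, which is L ⇒ W
n=6: can move to 4, which is L ⇒ W
n=7: moves to 6(W), 5(W), 3(W); every one is W ⇒ L
n=8: can move to 7, which is L ⇒ W
n=9: can move to 7, which is L ⇒ W
n=10: moves to 9(W), 8(W), 6(W); every one is W ⇒ L
n=11: can move to 10, which is L ⇒ W
n=12: can move to 10, which is L ⇒ W
n=13: moves to 12(W), 11(W), 9(W); every one is W ⇒ L
n=14: can move to 13, which is L ⇒ W
From 14, the L positions reachable in one move are: 13, 10. Any move reaching one of these is winning.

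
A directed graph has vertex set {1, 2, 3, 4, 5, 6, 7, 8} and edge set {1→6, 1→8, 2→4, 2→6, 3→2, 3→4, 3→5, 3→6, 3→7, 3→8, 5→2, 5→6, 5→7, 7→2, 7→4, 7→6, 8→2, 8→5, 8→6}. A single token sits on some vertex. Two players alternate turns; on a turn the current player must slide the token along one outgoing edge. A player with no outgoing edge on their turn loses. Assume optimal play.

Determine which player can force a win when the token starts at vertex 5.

Work bottom-up. With no move the player to move loses. Otherwise the position is W if at least one move leads to an L position for the opponent, and L if every move leads to a W.
Every edge goes from a vertex to one that appears earlier in the order 6, 4, 2, 7, 5, 8, 3, 1, so processing vertices in that order labels each vertex after all of its successors.
6: no outgoing edge → L
4: no outgoing edge → L
2: →4(L), so W
7: →4(L), so W
5: →6(L), so W
8: →6(L), so W
3: →4(L), so W
1: →6(L), so W
The starting position 5 is W: the player to move should move to 6, handing over an L position.

The first player wins.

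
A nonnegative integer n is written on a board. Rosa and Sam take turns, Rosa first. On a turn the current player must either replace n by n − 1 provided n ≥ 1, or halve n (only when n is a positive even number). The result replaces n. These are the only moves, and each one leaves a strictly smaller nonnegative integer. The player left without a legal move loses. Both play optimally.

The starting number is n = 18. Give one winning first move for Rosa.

Label each position W (a win for the player to move) or L (a loss). A position with no legal move is L; any other position is W exactly when some move reaches an L, and L when every move reaches a W.
n=0: no move → L
n=1: can move to 0, which is L ⇒ W
n=2: the only move is to 1(W), a W ⇒ L
n=3: can move to 2, which is L ⇒ W
n=4: can move to 2, which is L ⇒ W
n=5: the only move is to 4(W), a W ⇒ L
n=6: can move to 5, which is L ⇒ W
n=7: the only move is to 6(W), a W ⇒ L
n=8: can move to 7, which is L ⇒ W
n=9: the only move is to 8(W), a W ⇒ L
n=10: can move to 5, which is L ⇒ W
n=11: the only move is to 10(W), a W ⇒ L
n=12: can move to 11, which is L ⇒ W
n=13: the only move is to 12(W), a W ⇒ L
n=14: can move to 7, which is L ⇒ W
n=15: the only move is to 14(W), a W ⇒ L
n=16: can move to 15, which is L ⇒ W
n=17: the only move is to 16(W), a W ⇒ L
n=18: can move to 9, which is L ⇒ W
From 18, the L positions reachable in one move are: 9, 17. Any move reaching one of these is winning.

Move to 9.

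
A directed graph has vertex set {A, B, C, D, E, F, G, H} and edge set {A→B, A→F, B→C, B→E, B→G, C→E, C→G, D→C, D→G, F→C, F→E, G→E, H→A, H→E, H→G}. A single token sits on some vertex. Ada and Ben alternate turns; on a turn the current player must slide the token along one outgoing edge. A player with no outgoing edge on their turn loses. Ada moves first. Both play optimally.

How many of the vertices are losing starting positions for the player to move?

3

Use the standard recursion: the mover loses at a terminal position; elsewhere, the mover wins exactly when some move hands the opponent an L position.
Every edge goes from a vertex to one that appears earlier in the order E, G, C, F, B, A, D, H, so processing vertices in that order labels each vertex after all of its successors.
E: no outgoing edge → L
G: reaches L-position E → W
C: reaches L-position E → W
F: reaches L-position E → W
B: reaches L-position E → W
A: only reaches B(W), F(W), all W → L
D: only reaches C(W), G(W), all W → L
H: reaches L-position A → W
The L vertices are A, D, E; that is 3 in all.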